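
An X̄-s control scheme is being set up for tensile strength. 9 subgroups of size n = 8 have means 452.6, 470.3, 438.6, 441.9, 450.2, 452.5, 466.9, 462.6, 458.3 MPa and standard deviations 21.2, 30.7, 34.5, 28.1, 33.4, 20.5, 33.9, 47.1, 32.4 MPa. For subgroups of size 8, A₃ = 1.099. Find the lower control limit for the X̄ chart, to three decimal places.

X̄̄ = (452.6 + 470.3 + 438.6 + 441.9 + 450.2 + 452.5 + 466.9 + 462.6 + 458.3) / 9 = 454.8778
s̄ = (21.2 + 30.7 + 34.5 + 28.1 + 33.4 + 20.5 + 33.9 + 47.1 + 32.4) / 9 = 31.3111
LCL = X̄̄ − A₃·s̄ = 454.8778 − 1.099 × 31.3111 = 420.4669

420.467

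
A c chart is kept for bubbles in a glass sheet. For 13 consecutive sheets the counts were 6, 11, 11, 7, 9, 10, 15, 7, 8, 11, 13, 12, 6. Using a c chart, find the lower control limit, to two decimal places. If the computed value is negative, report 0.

0.35

c̄ = (6 + 11 + 11 + 7 + 9 + 10 + 15 + 7 + 8 + 11 + 13 + 12 + 6) / 13 = 126 / 13 = 9.6923
LCL = c̄ − 3√c̄ = 9.6923 − 3 × 3.1132 = 0.3526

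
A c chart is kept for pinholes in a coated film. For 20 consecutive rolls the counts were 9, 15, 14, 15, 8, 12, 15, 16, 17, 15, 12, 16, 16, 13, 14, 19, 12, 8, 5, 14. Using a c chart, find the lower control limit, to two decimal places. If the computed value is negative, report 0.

c̄ = (9 + 15 + 14 + 15 + 8 + 12 + 15 + 16 + 17 + 15 + 12 + 16 + 16 + 13 + 14 + 19 + 12 + 8 + 5 + 14) / 20 = 265 / 20 = 13.2500
LCL = c̄ − 3√c̄ = 13.2500 − 3 × 3.6401 = 2.3298

2.33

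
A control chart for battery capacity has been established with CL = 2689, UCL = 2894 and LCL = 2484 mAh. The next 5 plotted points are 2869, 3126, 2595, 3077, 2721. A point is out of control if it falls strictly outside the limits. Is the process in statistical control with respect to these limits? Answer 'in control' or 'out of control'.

Compare each point to [2484, 2894]: sample 2 = 3126 > UCL; sample 4 = 3077 > UCL.

out of control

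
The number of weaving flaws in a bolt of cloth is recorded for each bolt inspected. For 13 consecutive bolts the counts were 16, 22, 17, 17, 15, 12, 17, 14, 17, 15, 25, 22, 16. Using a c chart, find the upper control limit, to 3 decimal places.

29.788

c̄ = (16 + 22 + 17 + 17 + 15 + 12 + 17 + 14 + 17 + 15 + 25 + 22 + 16) / 13 = 225 / 13 = 17.3077
UCL = c̄ + 3√c̄ = 17.3077 + 3 × √17.3077 = 17.3077 + 3 × 4.1603 = 29.7884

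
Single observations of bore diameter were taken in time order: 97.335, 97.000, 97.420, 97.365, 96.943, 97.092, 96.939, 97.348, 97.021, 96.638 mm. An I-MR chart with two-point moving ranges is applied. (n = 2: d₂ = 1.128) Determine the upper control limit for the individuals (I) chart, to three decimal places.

X̄ = (97.335 + 97.000 + 97.420 + 97.365 + 96.943 + 97.092 + 96.939 + 97.348 + 97.021 + 96.638) / 10 = 97.1101
Moving ranges: 0.335, 0.420, 0.055, 0.422, 0.149, 0.153, 0.409, 0.327, 0.383; M̄R̄ = 2.6530 / 9 = 0.2948
UCL = X̄ + 3·M̄R̄/d₂ = 97.1101 + 3 × 0.2948 / 1.128 = 97.8941

97.894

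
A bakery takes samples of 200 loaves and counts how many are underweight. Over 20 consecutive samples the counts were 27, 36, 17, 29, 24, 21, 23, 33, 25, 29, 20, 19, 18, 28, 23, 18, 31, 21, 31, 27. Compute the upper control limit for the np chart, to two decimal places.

39.03

p̄ = Σdᵢ / (k·n) = 500 / (20 × 200) = 0.12500
UCL = np̄ + 3·√(np̄(1−p̄)) = 25.0000 + 3 × √(25.0000×0.87500) = 25.0000 + 3 × 4.6771 = 39.0312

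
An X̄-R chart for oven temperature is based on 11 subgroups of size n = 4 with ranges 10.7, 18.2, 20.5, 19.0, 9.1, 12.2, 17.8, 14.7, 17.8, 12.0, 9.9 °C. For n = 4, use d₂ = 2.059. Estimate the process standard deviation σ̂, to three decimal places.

R̄ = (10.7 + 18.2 + 20.5 + 19.0 + 9.1 + 12.2 + 17.8 + 14.7 + 17.8 + 12.0 + 9.9) / 11 = 14.7182
σ̂ = R̄ / d₂ = 14.7182 / 2.059 = 7.1482

7.148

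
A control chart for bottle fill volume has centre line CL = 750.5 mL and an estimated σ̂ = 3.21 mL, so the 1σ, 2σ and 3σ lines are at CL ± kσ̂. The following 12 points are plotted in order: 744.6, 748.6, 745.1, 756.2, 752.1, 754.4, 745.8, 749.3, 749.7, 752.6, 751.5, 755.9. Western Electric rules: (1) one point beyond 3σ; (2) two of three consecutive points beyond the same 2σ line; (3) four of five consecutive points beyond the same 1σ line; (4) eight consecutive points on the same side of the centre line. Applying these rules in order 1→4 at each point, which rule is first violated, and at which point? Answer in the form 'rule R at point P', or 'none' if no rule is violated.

Zone of each point (C = within 1σ̂, B = 1σ̂–2σ̂, A = 2σ̂–3σ̂, * = beyond 3σ̂; sign = side of CL): 1:-B, 2:-C, 3:-B, 4:+B, 5:+C, 6:+B, 7:-B, 8:-C, 9:-C, 10:+C, 11:+C, 12:+B
No rule fires across all 12 points.

none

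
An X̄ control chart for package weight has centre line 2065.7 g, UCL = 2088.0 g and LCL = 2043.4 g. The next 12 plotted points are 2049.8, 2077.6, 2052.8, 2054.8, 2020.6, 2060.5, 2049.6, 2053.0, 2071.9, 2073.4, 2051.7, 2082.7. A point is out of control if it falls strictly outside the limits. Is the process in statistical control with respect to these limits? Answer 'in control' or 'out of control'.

out of control

Compare each point to [2043.4, 2088.0]: sample 5 = 2020.6 < LCL.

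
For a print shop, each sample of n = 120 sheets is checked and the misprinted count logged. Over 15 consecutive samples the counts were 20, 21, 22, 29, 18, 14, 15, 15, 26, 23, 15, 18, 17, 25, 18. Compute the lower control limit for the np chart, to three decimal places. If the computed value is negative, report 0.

p̄ = Σdᵢ / (k·n) = 296 / (15 × 120) = 0.16444
LCL = np̄ − 3·√(np̄(1−p̄)) = 19.7333 − 3 × 4.0606 = 7.5516

7.552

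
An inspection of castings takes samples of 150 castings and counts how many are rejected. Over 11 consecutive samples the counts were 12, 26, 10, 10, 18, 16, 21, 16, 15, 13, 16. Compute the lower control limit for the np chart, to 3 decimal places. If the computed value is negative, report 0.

p̄ = Σdᵢ / (k·n) = 173 / (11 × 150) = 0.10485
LCL = np̄ − 3·√(np̄(1−p̄)) = 15.7273 − 3 × 3.7521 = 4.4710

4.471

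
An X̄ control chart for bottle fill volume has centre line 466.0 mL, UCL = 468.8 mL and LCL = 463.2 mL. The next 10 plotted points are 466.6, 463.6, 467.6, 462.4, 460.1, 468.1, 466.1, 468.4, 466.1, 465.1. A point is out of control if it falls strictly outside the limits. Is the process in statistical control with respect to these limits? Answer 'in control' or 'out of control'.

Compare each point to [463.2, 468.8]: sample 4 = 462.4 < LCL; sample 5 = 460.1 < LCL.

out of control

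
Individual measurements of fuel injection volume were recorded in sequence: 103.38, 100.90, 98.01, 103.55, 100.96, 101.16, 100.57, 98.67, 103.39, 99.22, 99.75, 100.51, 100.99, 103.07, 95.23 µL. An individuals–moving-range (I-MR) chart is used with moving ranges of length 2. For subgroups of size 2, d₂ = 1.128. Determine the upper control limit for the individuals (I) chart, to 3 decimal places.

X̄ = (103.38 + 100.90 + 98.01 + 103.55 + 100.96 + 101.16 + 100.57 + 98.67 + 103.39 + 99.22 + 99.75 + 100.51 + 100.99 + 103.07 + 95.23) / 15 = 100.6240
Moving ranges: 2.48, 2.89, 5.54, 2.59, 0.20, 0.59, 1.90, 4.72, 4.17, 0.53, 0.76, 0.48, 2.08, 7.84; M̄R̄ = 36.7700 / 14 = 2.6264
UCL = X̄ + 3·M̄R̄/d₂ = 100.6240 + 3 × 2.6264 / 1.128 = 107.6092

107.609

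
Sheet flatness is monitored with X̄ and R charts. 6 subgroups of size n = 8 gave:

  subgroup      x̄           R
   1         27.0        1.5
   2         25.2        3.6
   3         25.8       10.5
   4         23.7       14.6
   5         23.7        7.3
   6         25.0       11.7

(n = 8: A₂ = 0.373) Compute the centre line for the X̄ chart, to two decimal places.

25.07

X̄̄ = (27.0 + 25.2 + 25.8 + 23.7 + 23.7 + 25.0) / 6 = 150.4000 / 6 = 25.0667
CL = X̄̄ = 25.0667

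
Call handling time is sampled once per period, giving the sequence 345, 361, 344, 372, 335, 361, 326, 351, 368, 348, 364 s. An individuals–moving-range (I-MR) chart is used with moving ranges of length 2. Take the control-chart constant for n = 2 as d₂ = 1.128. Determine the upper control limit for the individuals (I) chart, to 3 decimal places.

X̄ = (345 + 361 + 344 + 372 + 335 + 361 + 326 + 351 + 368 + 348 + 364) / 11 = 352.2727
Moving ranges: 16, 17, 28, 37, 26, 35, 25, 17, 20, 16; M̄R̄ = 237.0000 / 10 = 23.7000
UCL = X̄ + 3·M̄R̄/d₂ = 352.2727 + 3 × 23.7000 / 1.128 = 415.3046

415.305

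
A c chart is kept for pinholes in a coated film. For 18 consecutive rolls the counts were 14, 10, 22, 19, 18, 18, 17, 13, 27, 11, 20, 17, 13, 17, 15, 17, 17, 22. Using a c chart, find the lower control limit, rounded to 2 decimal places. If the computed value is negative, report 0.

c̄ = (14 + 10 + 22 + 19 + 18 + 18 + 17 + 13 + 27 + 11 + 20 + 17 + 13 + 17 + 15 + 17 + 17 + 22) / 18 = 307 / 18 = 17.0556
LCL = c̄ − 3√c̄ = 17.0556 − 3 × 4.1298 = 4.6660

4.67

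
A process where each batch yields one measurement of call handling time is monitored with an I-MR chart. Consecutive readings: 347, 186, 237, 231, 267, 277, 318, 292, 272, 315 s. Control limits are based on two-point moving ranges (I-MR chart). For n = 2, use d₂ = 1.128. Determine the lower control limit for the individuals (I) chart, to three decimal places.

157.770

X̄ = (347 + 186 + 237 + 231 + 267 + 277 + 318 + 292 + 272 + 315) / 10 = 274.2000
Moving ranges: 161, 51, 6, 36, 10, 41, 26, 20, 43; M̄R̄ = 394.0000 / 9 = 43.7778
LCL = X̄ − 3·M̄R̄/d₂ = 274.2000 − 3 × 43.7778 / 1.128 = 157.7697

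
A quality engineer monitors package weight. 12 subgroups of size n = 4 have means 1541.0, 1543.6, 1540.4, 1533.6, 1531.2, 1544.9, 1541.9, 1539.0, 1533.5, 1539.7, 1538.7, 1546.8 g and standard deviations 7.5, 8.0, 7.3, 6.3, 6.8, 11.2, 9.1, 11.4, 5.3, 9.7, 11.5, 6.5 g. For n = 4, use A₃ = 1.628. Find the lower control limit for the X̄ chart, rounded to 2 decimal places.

X̄̄ = (1541.0 + 1543.6 + 1540.4 + 1533.6 + 1531.2 + 1544.9 + 1541.9 + 1539.0 + 1533.5 + 1539.7 + 1538.7 + 1546.8) / 12 = 1539.5250
s̄ = (7.5 + 8.0 + 7.3 + 6.3 + 6.8 + 11.2 + 9.1 + 11.4 + 5.3 + 9.7 + 11.5 + 6.5) / 12 = 8.3833
LCL = X̄̄ − A₃·s̄ = 1539.5250 − 1.628 × 8.3833 = 1525.8769

1525.88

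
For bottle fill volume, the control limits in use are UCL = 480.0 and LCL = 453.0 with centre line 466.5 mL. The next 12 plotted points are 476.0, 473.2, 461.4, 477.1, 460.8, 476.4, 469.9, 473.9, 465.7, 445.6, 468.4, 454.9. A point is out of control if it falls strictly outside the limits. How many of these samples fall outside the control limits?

Compare each point to [453.0, 480.0]: sample 10 = 445.6 < LCL.

1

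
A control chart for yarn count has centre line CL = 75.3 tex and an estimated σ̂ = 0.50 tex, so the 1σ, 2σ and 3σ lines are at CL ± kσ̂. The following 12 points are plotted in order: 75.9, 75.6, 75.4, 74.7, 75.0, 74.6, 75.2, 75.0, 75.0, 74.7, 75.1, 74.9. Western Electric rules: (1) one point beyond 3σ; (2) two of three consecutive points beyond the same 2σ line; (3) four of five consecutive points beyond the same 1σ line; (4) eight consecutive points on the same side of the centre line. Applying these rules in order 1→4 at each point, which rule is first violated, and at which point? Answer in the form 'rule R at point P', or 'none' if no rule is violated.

Zone of each point (C = within 1σ̂, B = 1σ̂–2σ̂, A = 2σ̂–3σ̂, * = beyond 3σ̂; sign = side of CL): 1:+B, 2:+C, 3:+C, 4:-B, 5:-C, 6:-B, 7:-C, 8:-C, 9:-C, 10:-B, 11:-C, 12:-C
Rule 4 (eight consecutive points on the same side of the centre line) is satisfied at point 11.

rule 4 at point 11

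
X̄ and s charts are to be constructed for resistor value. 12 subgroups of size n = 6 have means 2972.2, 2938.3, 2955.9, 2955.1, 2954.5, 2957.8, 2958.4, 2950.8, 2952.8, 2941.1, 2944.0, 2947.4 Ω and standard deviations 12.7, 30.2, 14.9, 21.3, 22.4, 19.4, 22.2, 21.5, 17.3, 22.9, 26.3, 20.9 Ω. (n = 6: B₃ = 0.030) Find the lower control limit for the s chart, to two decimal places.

0.63

s̄ = (12.7 + 30.2 + 14.9 + 21.3 + 22.4 + 19.4 + 22.2 + 21.5 + 17.3 + 22.9 + 26.3 + 20.9) / 12 = 21.0000
LCL_s = B₃·s̄ = 0.030 × 21.0000 = 0.6300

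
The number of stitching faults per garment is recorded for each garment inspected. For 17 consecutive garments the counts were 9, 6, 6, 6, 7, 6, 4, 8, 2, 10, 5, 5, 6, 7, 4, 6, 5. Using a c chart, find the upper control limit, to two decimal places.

13.35

c̄ = (9 + 6 + 6 + 6 + 7 + 6 + 4 + 8 + 2 + 10 + 5 + 5 + 6 + 7 + 4 + 6 + 5) / 17 = 102 / 17 = 6.0000
UCL = c̄ + 3√c̄ = 6.0000 + 3 × √6.0000 = 6.0000 + 3 × 2.4495 = 13.3485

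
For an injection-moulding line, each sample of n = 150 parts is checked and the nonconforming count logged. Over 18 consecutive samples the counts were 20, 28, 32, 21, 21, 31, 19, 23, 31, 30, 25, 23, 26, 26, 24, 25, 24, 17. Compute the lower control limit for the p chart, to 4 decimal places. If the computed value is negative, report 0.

0.0742

p̄ = Σdᵢ / (k·n) = 446 / (18 × 150) = 0.16519
LCL = p̄ − 3·√(p̄(1−p̄)/n) = 0.16519 − 3 × 0.03032 = 0.07422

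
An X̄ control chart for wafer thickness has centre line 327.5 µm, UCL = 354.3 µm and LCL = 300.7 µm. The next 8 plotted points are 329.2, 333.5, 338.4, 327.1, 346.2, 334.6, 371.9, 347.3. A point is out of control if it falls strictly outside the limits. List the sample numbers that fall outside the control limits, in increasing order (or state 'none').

7

Compare each point to [300.7, 354.3]: sample 7 = 371.9 > UCL.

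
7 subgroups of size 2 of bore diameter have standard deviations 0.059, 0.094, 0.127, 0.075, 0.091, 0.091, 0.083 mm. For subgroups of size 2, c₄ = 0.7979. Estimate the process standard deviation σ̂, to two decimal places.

s̄ = (0.059 + 0.094 + 0.127 + 0.075 + 0.091 + 0.091 + 0.083) / 7 = 0.0886
σ̂ = s̄ / c₄ = 0.0886 / 0.7979 = 0.1110

0.11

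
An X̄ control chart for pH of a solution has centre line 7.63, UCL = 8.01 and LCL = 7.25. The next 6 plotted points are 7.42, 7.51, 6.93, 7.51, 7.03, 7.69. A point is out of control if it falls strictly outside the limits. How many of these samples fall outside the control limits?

Compare each point to [7.25, 8.01]: sample 3 = 6.93 < LCL; sample 5 = 7.03 < LCL.

2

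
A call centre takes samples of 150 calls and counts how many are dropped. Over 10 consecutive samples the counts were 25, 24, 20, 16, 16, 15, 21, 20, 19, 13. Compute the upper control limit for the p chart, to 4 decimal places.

p̄ = Σdᵢ / (k·n) = 189 / (10 × 150) = 0.12600
UCL = p̄ + 3·√(p̄(1−p̄)/n) = 0.12600 + 3 × √(0.12600×0.87400/150) = 0.12600 + 3 × 0.02710 = 0.20729

0.2073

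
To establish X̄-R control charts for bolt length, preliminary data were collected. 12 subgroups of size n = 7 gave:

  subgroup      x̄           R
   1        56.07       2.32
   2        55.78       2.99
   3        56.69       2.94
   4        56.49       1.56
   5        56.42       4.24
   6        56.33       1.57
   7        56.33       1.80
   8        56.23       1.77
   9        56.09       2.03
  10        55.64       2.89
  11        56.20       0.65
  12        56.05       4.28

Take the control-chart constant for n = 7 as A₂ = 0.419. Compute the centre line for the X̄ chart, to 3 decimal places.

X̄̄ = (56.07 + 55.78 + 56.69 + 56.49 + 56.42 + 56.33 + 56.33 + 56.23 + 56.09 + 55.64 + 56.20 + 56.05) / 12 = 674.3200 / 12 = 56.1933
CL = X̄̄ = 56.1933

56.193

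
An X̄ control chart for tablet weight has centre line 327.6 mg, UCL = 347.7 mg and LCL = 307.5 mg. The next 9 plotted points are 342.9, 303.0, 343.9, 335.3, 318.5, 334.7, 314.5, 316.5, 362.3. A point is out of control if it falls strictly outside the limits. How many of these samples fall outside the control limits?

Compare each point to [307.5, 347.7]: sample 2 = 303.0 < LCL; sample 9 = 362.3 > UCL.

2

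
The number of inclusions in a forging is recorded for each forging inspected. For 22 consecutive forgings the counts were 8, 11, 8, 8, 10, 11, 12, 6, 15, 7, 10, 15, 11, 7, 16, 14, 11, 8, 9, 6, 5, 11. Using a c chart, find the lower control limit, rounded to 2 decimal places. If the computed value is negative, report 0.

c̄ = (8 + 11 + 8 + 8 + 10 + 11 + 12 + 6 + 15 + 7 + 10 + 15 + 11 + 7 + 16 + 14 + 11 + 8 + 9 + 6 + 5 + 11) / 22 = 219 / 22 = 9.9545
LCL = c̄ − 3√c̄ = 9.9545 − 3 × 3.1551 = 0.4893

0.49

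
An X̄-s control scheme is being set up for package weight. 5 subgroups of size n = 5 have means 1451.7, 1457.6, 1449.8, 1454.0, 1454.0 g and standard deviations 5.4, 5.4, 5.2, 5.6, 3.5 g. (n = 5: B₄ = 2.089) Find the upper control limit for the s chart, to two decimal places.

s̄ = (5.4 + 5.4 + 5.2 + 5.6 + 3.5) / 5 = 5.0200
UCL_s = B₄·s̄ = 2.089 × 5.0200 = 10.4868

10.49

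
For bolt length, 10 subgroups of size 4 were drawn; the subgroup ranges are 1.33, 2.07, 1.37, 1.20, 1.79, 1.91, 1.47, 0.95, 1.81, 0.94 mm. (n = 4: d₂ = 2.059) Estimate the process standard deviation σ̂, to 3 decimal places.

0.721

R̄ = (1.33 + 2.07 + 1.37 + 1.20 + 1.79 + 1.91 + 1.47 + 0.95 + 1.81 + 0.94) / 10 = 1.4840
σ̂ = R̄ / d₂ = 1.4840 / 2.059 = 0.7207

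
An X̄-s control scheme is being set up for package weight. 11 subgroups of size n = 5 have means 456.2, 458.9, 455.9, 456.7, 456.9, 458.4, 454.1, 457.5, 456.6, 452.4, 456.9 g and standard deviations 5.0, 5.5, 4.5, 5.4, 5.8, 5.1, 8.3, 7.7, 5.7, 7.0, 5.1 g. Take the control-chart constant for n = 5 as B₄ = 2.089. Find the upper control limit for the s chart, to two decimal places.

12.36

s̄ = (5.0 + 5.5 + 4.5 + 5.4 + 5.8 + 5.1 + 8.3 + 7.7 + 5.7 + 7.0 + 5.1) / 11 = 5.9182
UCL_s = B₄·s̄ = 2.089 × 5.9182 = 12.3631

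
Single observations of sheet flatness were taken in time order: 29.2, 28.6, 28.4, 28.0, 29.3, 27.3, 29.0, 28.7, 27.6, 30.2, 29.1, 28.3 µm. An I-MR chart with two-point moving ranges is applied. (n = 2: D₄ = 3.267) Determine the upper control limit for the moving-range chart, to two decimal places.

Moving ranges: 0.6, 0.2, 0.4, 1.3, 2.0, 1.7, 0.3, 1.1, 2.6, 1.1, 0.8; M̄R̄ = 12.1000 / 11 = 1.1000
UCL_MR = D₄·M̄R̄ = 3.267 × 1.1000 = 3.5937

3.59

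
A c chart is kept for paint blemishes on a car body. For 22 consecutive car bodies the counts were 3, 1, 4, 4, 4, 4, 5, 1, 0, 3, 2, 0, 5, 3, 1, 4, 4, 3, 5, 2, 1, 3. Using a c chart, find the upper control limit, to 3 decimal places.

c̄ = (3 + 1 + 4 + 4 + 4 + 4 + 5 + 1 + 0 + 3 + 2 + 0 + 5 + 3 + 1 + 4 + 4 + 3 + 5 + 2 + 1 + 3) / 22 = 62 / 22 = 2.8182
UCL = c̄ + 3√c̄ = 2.8182 + 3 × √2.8182 = 2.8182 + 3 × 1.6787 = 7.8544

7.854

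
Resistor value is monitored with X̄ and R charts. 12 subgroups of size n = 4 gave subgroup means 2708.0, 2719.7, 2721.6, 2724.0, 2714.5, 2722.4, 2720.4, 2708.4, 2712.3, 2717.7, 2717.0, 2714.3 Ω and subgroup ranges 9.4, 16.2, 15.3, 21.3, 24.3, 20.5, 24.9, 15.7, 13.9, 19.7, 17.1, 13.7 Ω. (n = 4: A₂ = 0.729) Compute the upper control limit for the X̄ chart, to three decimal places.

2729.571

X̄̄ = (2708.0 + 2719.7 + 2721.6 + 2724.0 + 2714.5 + 2722.4 + 2720.4 + 2708.4 + 2712.3 + 2717.7 + 2717.0 + 2714.3) / 12 = 32600.3000 / 12 = 2716.6917
R̄ = (9.4 + 16.2 + 15.3 + 21.3 + 24.3 + 20.5 + 24.9 + 15.7 + 13.9 + 19.7 + 17.1 + 13.7) / 12 = 212.0000 / 12 = 17.6667
UCL = X̄̄ + A₂·R̄ = 2716.6917 + 0.729 × 17.6667 = 2729.5707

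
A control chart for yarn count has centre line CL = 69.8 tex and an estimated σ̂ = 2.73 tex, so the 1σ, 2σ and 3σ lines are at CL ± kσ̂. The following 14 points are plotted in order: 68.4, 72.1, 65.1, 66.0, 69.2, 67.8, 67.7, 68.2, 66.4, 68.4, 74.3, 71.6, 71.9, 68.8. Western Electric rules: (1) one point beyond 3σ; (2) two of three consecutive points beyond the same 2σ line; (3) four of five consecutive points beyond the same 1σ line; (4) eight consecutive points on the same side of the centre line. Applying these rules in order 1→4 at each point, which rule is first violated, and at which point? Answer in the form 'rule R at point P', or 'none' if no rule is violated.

rule 4 at point 10

Zone of each point (C = within 1σ̂, B = 1σ̂–2σ̂, A = 2σ̂–3σ̂, * = beyond 3σ̂; sign = side of CL): 1:-C, 2:+C, 3:-B, 4:-B, 5:-C, 6:-C, 7:-C, 8:-C, 9:-B, 10:-C, 11:+B, 12:+C, 13:+C, 14:-C
Rule 4 (eight consecutive points on the same side of the centre line) is satisfied at point 10.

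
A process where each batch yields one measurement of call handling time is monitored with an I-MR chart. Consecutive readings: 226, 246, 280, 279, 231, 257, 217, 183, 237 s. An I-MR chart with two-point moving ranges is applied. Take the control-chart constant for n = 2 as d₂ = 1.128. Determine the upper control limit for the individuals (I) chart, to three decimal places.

X̄ = (226 + 246 + 280 + 279 + 231 + 257 + 217 + 183 + 237) / 9 = 239.5556
Moving ranges: 20, 34, 1, 48, 26, 40, 34, 54; M̄R̄ = 257.0000 / 8 = 32.1250
UCL = X̄ + 3·M̄R̄/d₂ = 239.5556 + 3 × 32.1250 / 1.128 = 324.9944

324.994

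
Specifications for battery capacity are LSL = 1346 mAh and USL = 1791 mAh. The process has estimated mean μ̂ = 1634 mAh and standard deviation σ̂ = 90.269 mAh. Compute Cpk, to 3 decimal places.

0.580

Cpu = (USL − μ̂) / (3σ̂) = (1791 − 1634) / (3 × 90.269) = 0.5797; Cpl = (μ̂ − LSL) / (3σ̂) = (1634 − 1346) / (3 × 90.269) = 1.0635; Cpk = min(Cpu, Cpl) = 0.5797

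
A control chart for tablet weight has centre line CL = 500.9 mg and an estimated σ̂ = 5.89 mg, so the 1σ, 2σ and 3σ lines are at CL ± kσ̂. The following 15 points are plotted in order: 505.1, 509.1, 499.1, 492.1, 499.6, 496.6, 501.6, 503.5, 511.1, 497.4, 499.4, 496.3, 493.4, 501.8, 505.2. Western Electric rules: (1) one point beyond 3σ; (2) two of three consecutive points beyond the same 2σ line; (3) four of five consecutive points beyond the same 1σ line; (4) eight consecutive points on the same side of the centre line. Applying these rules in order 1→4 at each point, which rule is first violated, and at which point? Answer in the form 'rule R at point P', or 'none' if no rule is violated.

none

Zone of each point (C = within 1σ̂, B = 1σ̂–2σ̂, A = 2σ̂–3σ̂, * = beyond 3σ̂; sign = side of CL): 1:+C, 2:+B, 3:-C, 4:-B, 5:-C, 6:-C, 7:+C, 8:+C, 9:+B, 10:-C, 11:-C, 12:-C, 13:-B, 14:+C, 15:+C
No rule fires across all 15 points.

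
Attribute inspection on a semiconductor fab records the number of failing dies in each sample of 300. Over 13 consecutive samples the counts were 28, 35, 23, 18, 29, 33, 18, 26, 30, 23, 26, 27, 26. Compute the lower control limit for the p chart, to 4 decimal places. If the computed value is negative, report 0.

0.0387

p̄ = Σdᵢ / (k·n) = 342 / (13 × 300) = 0.08769
LCL = p̄ − 3·√(p̄(1−p̄)/n) = 0.08769 − 3 × 0.01633 = 0.03870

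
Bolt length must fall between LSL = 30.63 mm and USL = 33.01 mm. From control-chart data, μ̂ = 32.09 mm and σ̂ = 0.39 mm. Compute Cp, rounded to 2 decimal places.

Cp = (USL − LSL) / (6σ̂) = (33.01 − 30.63) / (6 × 0.39) = 2.3800 / 2.3400 = 1.0171

1.02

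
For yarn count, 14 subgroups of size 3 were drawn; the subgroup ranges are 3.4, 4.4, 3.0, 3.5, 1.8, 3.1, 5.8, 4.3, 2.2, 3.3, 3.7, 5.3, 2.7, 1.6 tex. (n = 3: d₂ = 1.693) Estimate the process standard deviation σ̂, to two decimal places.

R̄ = (3.4 + 4.4 + 3.0 + 3.5 + 1.8 + 3.1 + 5.8 + 4.3 + 2.2 + 3.3 + 3.7 + 5.3 + 2.7 + 1.6) / 14 = 3.4357
σ̂ = R̄ / d₂ = 3.4357 / 1.693 = 2.0294

2.03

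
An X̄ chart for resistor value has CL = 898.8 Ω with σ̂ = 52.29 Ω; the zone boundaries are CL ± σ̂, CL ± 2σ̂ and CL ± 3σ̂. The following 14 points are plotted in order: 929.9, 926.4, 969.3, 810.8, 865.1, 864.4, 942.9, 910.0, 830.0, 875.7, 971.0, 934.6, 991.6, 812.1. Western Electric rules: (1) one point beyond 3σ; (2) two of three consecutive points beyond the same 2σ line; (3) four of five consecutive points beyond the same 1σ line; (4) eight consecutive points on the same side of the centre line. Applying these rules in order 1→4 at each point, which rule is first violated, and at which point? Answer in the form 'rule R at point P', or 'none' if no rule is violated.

Zone of each point (C = within 1σ̂, B = 1σ̂–2σ̂, A = 2σ̂–3σ̂, * = beyond 3σ̂; sign = side of CL): 1:+C, 2:+C, 3:+B, 4:-B, 5:-C, 6:-C, 7:+C, 8:+C, 9:-B, 10:-C, 11:+B, 12:+C, 13:+B, 14:-B
No rule fires across all 14 points.

none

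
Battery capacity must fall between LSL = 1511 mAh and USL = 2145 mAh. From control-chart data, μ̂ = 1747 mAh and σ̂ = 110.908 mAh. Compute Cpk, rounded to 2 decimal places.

Cpu = (USL − μ̂) / (3σ̂) = (2145 − 1747) / (3 × 110.908) = 1.1962; Cpl = (μ̂ − LSL) / (3σ̂) = (1747 − 1511) / (3 × 110.908) = 0.7093; Cpk = min(Cpu, Cpl) = 0.7093

0.71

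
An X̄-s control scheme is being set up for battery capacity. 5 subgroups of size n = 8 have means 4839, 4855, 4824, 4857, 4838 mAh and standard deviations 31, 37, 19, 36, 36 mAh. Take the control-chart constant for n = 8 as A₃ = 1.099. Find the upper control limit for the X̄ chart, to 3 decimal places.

4877.548

X̄̄ = (4839 + 4855 + 4824 + 4857 + 4838) / 5 = 4842.6000
s̄ = (31 + 37 + 19 + 36 + 36) / 5 = 31.8000
UCL = X̄̄ + A₃·s̄ = 4842.6000 + 1.099 × 31.8000 = 4877.5482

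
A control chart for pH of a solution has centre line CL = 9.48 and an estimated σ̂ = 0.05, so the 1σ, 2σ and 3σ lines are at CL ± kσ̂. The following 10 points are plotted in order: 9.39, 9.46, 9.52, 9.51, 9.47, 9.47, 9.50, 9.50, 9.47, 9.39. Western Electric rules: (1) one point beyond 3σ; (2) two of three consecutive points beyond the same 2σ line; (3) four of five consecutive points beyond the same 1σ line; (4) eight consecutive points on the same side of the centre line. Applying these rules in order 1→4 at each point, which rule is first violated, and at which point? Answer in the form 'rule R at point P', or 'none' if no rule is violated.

none

Zone of each point (C = within 1σ̂, B = 1σ̂–2σ̂, A = 2σ̂–3σ̂, * = beyond 3σ̂; sign = side of CL): 1:-B, 2:-C, 3:+C, 4:+C, 5:-C, 6:-C, 7:+C, 8:+C, 9:-C, 10:-B
No rule fires across all 10 points.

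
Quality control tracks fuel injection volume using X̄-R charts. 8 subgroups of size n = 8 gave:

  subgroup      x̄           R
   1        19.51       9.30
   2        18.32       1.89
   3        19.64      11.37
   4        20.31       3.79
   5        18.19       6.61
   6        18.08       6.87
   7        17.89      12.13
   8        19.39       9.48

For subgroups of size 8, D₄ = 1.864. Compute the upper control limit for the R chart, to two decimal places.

R̄ = (9.30 + 1.89 + 11.37 + 3.79 + 6.61 + 6.87 + 12.13 + 9.48) / 8 = 61.4400 / 8 = 7.6800
UCL_R = D₄·R̄ = 1.864 × 7.6800 = 14.3155

14.32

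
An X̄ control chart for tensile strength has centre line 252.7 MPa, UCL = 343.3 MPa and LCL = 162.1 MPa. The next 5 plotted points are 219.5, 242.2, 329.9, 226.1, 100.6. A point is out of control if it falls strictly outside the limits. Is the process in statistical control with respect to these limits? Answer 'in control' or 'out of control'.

Compare each point to [162.1, 343.3]: sample 5 = 100.6 < LCL.

out of control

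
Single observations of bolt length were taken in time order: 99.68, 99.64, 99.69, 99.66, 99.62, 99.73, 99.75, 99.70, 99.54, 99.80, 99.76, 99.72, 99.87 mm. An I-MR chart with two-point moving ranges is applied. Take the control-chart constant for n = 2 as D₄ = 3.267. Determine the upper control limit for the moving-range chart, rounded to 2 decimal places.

0.27

Moving ranges: 0.04, 0.05, 0.03, 0.04, 0.11, 0.02, 0.05, 0.16, 0.26, 0.04, 0.04, 0.15; M̄R̄ = 0.9900 / 12 = 0.0825
UCL_MR = D₄·M̄R̄ = 3.267 × 0.0825 = 0.2695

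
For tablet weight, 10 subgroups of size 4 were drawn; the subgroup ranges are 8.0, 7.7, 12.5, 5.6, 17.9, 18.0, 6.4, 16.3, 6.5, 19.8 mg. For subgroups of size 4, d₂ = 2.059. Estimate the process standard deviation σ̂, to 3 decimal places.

R̄ = (8.0 + 7.7 + 12.5 + 5.6 + 17.9 + 18.0 + 6.4 + 16.3 + 6.5 + 19.8) / 10 = 11.8700
σ̂ = R̄ / d₂ = 11.8700 / 2.059 = 5.7649

5.765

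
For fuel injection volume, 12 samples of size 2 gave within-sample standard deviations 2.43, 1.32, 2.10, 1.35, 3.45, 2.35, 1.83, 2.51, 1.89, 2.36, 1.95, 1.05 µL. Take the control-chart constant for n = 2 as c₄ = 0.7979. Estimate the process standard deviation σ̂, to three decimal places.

s̄ = (2.43 + 1.32 + 2.10 + 1.35 + 3.45 + 2.35 + 1.83 + 2.51 + 1.89 + 2.36 + 1.95 + 1.05) / 12 = 2.0492
σ̂ = s̄ / c₄ = 2.0492 / 0.7979 = 2.5682

2.568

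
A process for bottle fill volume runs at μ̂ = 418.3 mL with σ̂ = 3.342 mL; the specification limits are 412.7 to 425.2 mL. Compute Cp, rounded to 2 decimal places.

Cp = (USL − LSL) / (6σ̂) = (425.2 − 412.7) / (6 × 3.342) = 12.5000 / 20.0520 = 0.6234

0.62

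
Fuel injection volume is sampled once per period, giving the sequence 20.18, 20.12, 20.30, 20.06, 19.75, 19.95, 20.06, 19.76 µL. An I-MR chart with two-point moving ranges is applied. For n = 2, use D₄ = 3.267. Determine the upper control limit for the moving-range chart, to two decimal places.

Moving ranges: 0.06, 0.18, 0.24, 0.31, 0.20, 0.11, 0.30; M̄R̄ = 1.4000 / 7 = 0.2000
UCL_MR = D₄·M̄R̄ = 3.267 × 0.2000 = 0.6534

0.65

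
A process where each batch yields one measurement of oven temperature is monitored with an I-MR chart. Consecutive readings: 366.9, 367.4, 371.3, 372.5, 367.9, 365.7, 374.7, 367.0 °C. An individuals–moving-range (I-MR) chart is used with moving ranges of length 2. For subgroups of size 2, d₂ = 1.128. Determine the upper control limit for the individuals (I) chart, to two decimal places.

380.23

X̄ = (366.9 + 367.4 + 371.3 + 372.5 + 367.9 + 365.7 + 374.7 + 367.0) / 8 = 369.1750
Moving ranges: 0.5, 3.9, 1.2, 4.6, 2.2, 9.0, 7.7; M̄R̄ = 29.1000 / 7 = 4.1571
UCL = X̄ + 3·M̄R̄/d₂ = 369.1750 + 3 × 4.1571 / 1.128 = 380.2312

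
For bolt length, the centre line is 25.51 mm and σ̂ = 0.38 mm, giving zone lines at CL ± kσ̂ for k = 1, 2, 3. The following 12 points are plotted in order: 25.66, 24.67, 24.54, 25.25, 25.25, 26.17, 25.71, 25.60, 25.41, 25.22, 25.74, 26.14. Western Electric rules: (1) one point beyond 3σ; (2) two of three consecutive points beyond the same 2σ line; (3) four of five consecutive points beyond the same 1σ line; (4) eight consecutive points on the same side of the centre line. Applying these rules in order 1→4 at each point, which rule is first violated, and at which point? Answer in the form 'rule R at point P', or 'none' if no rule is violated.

rule 2 at point 3

Zone of each point (C = within 1σ̂, B = 1σ̂–2σ̂, A = 2σ̂–3σ̂, * = beyond 3σ̂; sign = side of CL): 1:+C, 2:-A, 3:-A, 4:-C, 5:-C, 6:+B, 7:+C, 8:+C, 9:-C, 10:-C, 11:+C, 12:+B
Rule 2 (two of three consecutive points beyond the same 2σ limit) is satisfied at point 3.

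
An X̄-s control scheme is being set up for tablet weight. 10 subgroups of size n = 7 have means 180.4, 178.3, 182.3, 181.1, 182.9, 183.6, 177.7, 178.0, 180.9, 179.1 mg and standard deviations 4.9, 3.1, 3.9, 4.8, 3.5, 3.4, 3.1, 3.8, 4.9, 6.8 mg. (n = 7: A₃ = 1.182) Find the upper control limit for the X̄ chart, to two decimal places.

X̄̄ = (180.4 + 178.3 + 182.3 + 181.1 + 182.9 + 183.6 + 177.7 + 178.0 + 180.9 + 179.1) / 10 = 180.4300
s̄ = (4.9 + 3.1 + 3.9 + 4.8 + 3.5 + 3.4 + 3.1 + 3.8 + 4.9 + 6.8) / 10 = 4.2200
UCL = X̄̄ + A₃·s̄ = 180.4300 + 1.182 × 4.2200 = 185.4180

185.42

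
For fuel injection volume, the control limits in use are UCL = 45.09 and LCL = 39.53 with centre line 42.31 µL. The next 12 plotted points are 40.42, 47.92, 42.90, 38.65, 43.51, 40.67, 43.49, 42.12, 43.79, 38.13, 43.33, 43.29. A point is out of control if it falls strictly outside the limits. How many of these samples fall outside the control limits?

Compare each point to [39.53, 45.09]: sample 2 = 47.92 > UCL; sample 4 = 38.65 < LCL; sample 10 = 38.13 < LCL.

3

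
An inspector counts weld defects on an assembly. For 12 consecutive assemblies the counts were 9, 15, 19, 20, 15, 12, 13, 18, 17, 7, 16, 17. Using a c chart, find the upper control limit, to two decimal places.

c̄ = (9 + 15 + 19 + 20 + 15 + 12 + 13 + 18 + 17 + 7 + 16 + 17) / 12 = 178 / 12 = 14.8333
UCL = c̄ + 3√c̄ = 14.8333 + 3 × √14.8333 = 14.8333 + 3 × 3.8514 = 26.3876

26.39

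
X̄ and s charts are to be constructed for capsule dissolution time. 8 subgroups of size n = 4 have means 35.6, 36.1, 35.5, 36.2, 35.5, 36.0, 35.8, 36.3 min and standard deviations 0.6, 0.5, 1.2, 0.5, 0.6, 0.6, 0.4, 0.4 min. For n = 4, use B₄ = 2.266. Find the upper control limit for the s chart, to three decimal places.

1.360

s̄ = (0.6 + 0.5 + 1.2 + 0.5 + 0.6 + 0.6 + 0.4 + 0.4) / 8 = 0.6000
UCL_s = B₄·s̄ = 2.266 × 0.6000 = 1.3596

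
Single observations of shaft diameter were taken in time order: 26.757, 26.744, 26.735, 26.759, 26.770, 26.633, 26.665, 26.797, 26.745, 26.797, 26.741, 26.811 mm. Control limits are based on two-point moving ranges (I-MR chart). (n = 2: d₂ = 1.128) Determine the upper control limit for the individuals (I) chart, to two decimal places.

X̄ = (26.757 + 26.744 + 26.735 + 26.759 + 26.770 + 26.633 + 26.665 + 26.797 + 26.745 + 26.797 + 26.741 + 26.811) / 12 = 26.7462
Moving ranges: 0.013, 0.009, 0.024, 0.011, 0.137, 0.032, 0.132, 0.052, 0.052, 0.056, 0.070; M̄R̄ = 0.5880 / 11 = 0.0535
UCL = X̄ + 3·M̄R̄/d₂ = 26.7462 + 3 × 0.0535 / 1.128 = 26.8883

26.89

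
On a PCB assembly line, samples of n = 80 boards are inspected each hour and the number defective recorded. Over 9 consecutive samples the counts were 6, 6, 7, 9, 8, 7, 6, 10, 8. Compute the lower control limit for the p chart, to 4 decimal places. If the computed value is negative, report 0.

0.0000

p̄ = Σdᵢ / (k·n) = 67 / (9 × 80) = 0.09306
LCL = p̄ − 3·√(p̄(1−p̄)/n) = 0.09306 − 3 × 0.03248 = -0.00438 → 0 (negative, so LCL = 0)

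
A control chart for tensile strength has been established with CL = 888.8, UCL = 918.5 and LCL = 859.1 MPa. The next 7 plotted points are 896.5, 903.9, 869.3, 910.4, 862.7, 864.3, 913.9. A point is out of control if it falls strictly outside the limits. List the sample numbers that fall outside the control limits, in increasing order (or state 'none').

none

All 7 points lie within [859.1, 918.5].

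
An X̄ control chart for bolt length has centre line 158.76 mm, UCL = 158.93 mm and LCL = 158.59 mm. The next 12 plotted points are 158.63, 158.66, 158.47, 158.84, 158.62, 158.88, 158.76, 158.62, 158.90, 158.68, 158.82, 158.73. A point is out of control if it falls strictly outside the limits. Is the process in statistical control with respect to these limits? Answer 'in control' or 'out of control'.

out of control

Compare each point to [158.59, 158.93]: sample 3 = 158.47 < LCL.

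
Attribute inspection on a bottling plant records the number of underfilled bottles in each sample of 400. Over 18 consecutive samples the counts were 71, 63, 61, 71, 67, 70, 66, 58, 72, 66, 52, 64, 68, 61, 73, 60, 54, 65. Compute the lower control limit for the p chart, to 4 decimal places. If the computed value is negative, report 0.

p̄ = Σdᵢ / (k·n) = 1162 / (18 × 400) = 0.16139
LCL = p̄ − 3·√(p̄(1−p̄)/n) = 0.16139 − 3 × 0.01839 = 0.10621

0.1062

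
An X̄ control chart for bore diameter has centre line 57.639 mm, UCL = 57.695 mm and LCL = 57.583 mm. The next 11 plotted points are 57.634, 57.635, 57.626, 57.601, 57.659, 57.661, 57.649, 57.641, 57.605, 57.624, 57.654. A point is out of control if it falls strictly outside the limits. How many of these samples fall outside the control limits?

All 11 points lie within [57.583, 57.695].

0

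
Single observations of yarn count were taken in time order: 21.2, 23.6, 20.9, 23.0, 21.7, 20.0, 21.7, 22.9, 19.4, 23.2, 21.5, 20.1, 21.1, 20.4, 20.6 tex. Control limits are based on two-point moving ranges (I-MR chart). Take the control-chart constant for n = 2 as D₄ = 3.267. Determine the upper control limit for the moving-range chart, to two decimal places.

5.93

Moving ranges: 2.4, 2.7, 2.1, 1.3, 1.7, 1.7, 1.2, 3.5, 3.8, 1.7, 1.4, 1.0, 0.7, 0.2; M̄R̄ = 25.4000 / 14 = 1.8143
UCL_MR = D₄·M̄R̄ = 3.267 × 1.8143 = 5.9273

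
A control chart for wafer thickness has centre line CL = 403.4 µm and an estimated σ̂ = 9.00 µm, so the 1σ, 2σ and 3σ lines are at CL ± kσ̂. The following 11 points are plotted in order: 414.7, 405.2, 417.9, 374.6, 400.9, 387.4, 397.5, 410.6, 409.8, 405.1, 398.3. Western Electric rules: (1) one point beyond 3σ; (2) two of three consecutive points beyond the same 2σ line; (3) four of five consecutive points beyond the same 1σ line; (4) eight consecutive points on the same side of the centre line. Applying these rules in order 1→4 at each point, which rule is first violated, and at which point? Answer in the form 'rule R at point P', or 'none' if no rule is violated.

rule 1 at point 4

Zone of each point (C = within 1σ̂, B = 1σ̂–2σ̂, A = 2σ̂–3σ̂, * = beyond 3σ̂; sign = side of CL): 1:+B, 2:+C, 3:+B, 4:-*, 5:-C, 6:-B, 7:-C, 8:+C, 9:+C, 10:+C, 11:-C
Rule 1 (one point beyond the 3σ limits) is satisfied at point 4.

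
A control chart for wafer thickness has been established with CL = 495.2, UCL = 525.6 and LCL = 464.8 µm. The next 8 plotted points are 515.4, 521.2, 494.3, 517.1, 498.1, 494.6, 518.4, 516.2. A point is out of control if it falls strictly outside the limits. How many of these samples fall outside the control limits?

All 8 points lie within [464.8, 525.6].

0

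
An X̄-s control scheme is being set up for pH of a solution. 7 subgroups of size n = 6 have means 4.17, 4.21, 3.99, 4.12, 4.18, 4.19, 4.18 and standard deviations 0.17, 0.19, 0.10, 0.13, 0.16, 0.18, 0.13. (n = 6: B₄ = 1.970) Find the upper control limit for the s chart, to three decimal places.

s̄ = (0.17 + 0.19 + 0.10 + 0.13 + 0.16 + 0.18 + 0.13) / 7 = 0.1514
UCL_s = B₄·s̄ = 1.970 × 0.1514 = 0.2983

0.298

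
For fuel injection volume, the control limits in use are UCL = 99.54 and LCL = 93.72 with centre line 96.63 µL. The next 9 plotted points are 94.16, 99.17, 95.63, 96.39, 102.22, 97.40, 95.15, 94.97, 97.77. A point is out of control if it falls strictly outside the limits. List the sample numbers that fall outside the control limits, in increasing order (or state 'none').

Compare each point to [93.72, 99.54]: sample 5 = 102.22 > UCL.

5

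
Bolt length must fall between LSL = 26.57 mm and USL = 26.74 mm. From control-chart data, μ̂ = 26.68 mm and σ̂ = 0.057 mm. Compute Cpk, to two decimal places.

Cpu = (USL − μ̂) / (3σ̂) = (26.74 − 26.68) / (3 × 0.057) = 0.3509; Cpl = (μ̂ − LSL) / (3σ̂) = (26.68 − 26.57) / (3 × 0.057) = 0.6433; Cpk = min(Cpu, Cpl) = 0.3509

0.35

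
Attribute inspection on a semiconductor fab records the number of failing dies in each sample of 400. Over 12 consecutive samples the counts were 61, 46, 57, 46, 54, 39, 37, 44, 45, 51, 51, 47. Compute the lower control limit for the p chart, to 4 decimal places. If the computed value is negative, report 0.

p̄ = Σdᵢ / (k·n) = 578 / (12 × 400) = 0.12042
LCL = p̄ − 3·√(p̄(1−p̄)/n) = 0.12042 − 3 × 0.01627 = 0.07160

0.0716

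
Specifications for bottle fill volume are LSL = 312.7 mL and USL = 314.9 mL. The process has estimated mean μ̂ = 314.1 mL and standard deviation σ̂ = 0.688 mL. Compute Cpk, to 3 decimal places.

Cpu = (USL − μ̂) / (3σ̂) = (314.9 − 314.1) / (3 × 0.688) = 0.3876; Cpl = (μ̂ − LSL) / (3σ̂) = (314.1 − 312.7) / (3 × 0.688) = 0.6783; Cpk = min(Cpu, Cpl) = 0.3876

0.388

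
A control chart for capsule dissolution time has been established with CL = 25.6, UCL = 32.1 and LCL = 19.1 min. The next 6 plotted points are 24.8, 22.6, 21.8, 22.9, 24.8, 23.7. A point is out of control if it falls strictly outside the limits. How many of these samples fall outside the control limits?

0

All 6 points lie within [19.1, 32.1].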